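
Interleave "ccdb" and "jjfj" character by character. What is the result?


Interleaving "ccdb" and "jjfj":
  Position 0: 'c' from first, 'j' from second => "cj"
  Position 1: 'c' from first, 'j' from second => "cj"
  Position 2: 'd' from first, 'f' from second => "df"
  Position 3: 'b' from first, 'j' from second => "bj"
Result: cjcjdfbj

cjcjdfbj


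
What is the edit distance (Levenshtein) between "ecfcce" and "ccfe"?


Computing edit distance: "ecfcce" -> "ccfe"
DP table:
           c    c    f    e
      0    1    2    3    4
  e   1    1    2    3    3
  c   2    1    1    2    3
  f   3    2    2    1    2
  c   4    3    2    2    2
  c   5    4    3    3    3
  e   6    5    4    4    3
Edit distance = dp[6][4] = 3

3


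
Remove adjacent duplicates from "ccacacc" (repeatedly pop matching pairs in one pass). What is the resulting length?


Input: ccacacc
Stack-based adjacent duplicate removal:
  Read 'c': push. Stack: c
  Read 'c': matches stack top 'c' => pop. Stack: (empty)
  Read 'a': push. Stack: a
  Read 'c': push. Stack: ac
  Read 'a': push. Stack: aca
  Read 'c': push. Stack: acac
  Read 'c': matches stack top 'c' => pop. Stack: aca
Final stack: "aca" (length 3)

3


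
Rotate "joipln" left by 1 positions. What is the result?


Input: "joipln", rotate left by 1
First 1 characters: "j"
Remaining characters: "oipln"
Concatenate remaining + first: "oipln" + "j" = "oiplnj"

oiplnj


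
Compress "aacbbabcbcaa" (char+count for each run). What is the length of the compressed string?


Input: aacbbabcbcaa
Runs:
  'a' x 2 => "a2"
  'c' x 1 => "c1"
  'b' x 2 => "b2"
  'a' x 1 => "a1"
  'b' x 1 => "b1"
  'c' x 1 => "c1"
  'b' x 1 => "b1"
  'c' x 1 => "c1"
  'a' x 2 => "a2"
Compressed: "a2c1b2a1b1c1b1c1a2"
Compressed length: 18

18


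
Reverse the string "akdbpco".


Input: akdbpco
Reading characters right to left:
  Position 6: 'o'
  Position 5: 'c'
  Position 4: 'p'
  Position 3: 'b'
  Position 2: 'd'
  Position 1: 'k'
  Position 0: 'a'
Reversed: ocpbdka

ocpbdka


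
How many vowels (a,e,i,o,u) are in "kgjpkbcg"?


Input: kgjpkbcg
Checking each character:
  'k' at position 0: consonant
  'g' at position 1: consonant
  'j' at position 2: consonant
  'p' at position 3: consonant
  'k' at position 4: consonant
  'b' at position 5: consonant
  'c' at position 6: consonant
  'g' at position 7: consonant
Total vowels: 0

0


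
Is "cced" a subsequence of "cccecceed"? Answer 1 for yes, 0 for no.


Check if "cced" is a subsequence of "cccecceed"
Greedy scan:
  Position 0 ('c'): matches sub[0] = 'c'
  Position 1 ('c'): matches sub[1] = 'c'
  Position 2 ('c'): no match needed
  Position 3 ('e'): matches sub[2] = 'e'
  Position 4 ('c'): no match needed
  Position 5 ('c'): no match needed
  Position 6 ('e'): no match needed
  Position 7 ('e'): no match needed
  Position 8 ('d'): matches sub[3] = 'd'
All 4 characters matched => is a subsequence

1


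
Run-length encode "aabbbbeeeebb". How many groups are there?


Input: aabbbbeeeebb
Scanning for consecutive runs:
  Group 1: 'a' x 2 (positions 0-1)
  Group 2: 'b' x 4 (positions 2-5)
  Group 3: 'e' x 4 (positions 6-9)
  Group 4: 'b' x 2 (positions 10-11)
Total groups: 4

4


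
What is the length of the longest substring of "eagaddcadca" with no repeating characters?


Input: "eagaddcadca"
Sliding window (track last position of each char):
  Position 0 ('e'): window [0,0] length 1 -- new best
  Position 1 ('a'): window [0,1] length 2 -- new best
  Position 2 ('g'): window [0,2] length 3 -- new best
  Position 3 ('a'): repeat (last at 1), move window start to 2
  Position 3 ('a'): window [2,3] length 2
  Position 4 ('d'): window [2,4] length 3
  Position 5 ('d'): repeat (last at 4), move window start to 5
  Position 5 ('d'): window [5,5] length 1
  Position 6 ('c'): window [5,6] length 2
  Position 7 ('a'): window [5,7] length 3
  Position 8 ('d'): repeat (last at 5), move window start to 6
  Position 8 ('d'): window [6,8] length 3
  Position 9 ('c'): repeat (last at 6), move window start to 7
  Position 9 ('c'): window [7,9] length 3
  Position 10 ('a'): repeat (last at 7), move window start to 8
  Position 10 ('a'): window [8,10] length 3
Longest substring with no repeats: "eag" with length 3

3


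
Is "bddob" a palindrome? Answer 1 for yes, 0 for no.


Input: bddob
Reversed: boddb
  Compare pos 0 ('b') with pos 4 ('b'): match
  Compare pos 1 ('d') with pos 3 ('o'): MISMATCH
Result: not a palindrome

0


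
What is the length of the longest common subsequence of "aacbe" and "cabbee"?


LCS of "aacbe" and "cabbee"
DP table:
           c    a    b    b    e    e
      0    0    0    0    0    0    0
  a   0    0    1    1    1    1    1
  a   0    0    1    1    1    1    1
  c   0    1    1    1    1    1    1
  b   0    1    1    2    2    2    2
  e   0    1    1    2    2    3    3
LCS length = dp[5][6] = 3

3


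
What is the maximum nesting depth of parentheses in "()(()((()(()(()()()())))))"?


Input: "()(()((()(()(()()()())))))"
Tracking depth:
  Position 0 '(': depth becomes 1
  Position 1 ')': depth becomes 0
  Position 2 '(': depth becomes 1
  Position 3 '(': depth becomes 2
  Position 4 ')': depth becomes 1
  Position 5 '(': depth becomes 2
  Position 6 '(': depth becomes 3
  Position 7 '(': depth becomes 4
  Position 8 ')': depth becomes 3
  Position 9 '(': depth becomes 4
  Position 10 '(': depth becomes 5
  Position 11 ')': depth becomes 4
  Position 12 '(': depth becomes 5
  Position 13 '(': depth becomes 6
  Position 14 ')': depth becomes 5
  Position 15 '(': depth becomes 6
  Position 16 ')': depth becomes 5
  Position 17 '(': depth becomes 6
  Position 18 ')': depth becomes 5
  Position 19 '(': depth becomes 6
  Position 20 ')': depth becomes 5
  Position 21 ')': depth becomes 4
  Position 22 ')': depth becomes 3
  Position 23 ')': depth becomes 2
  Position 24 ')': depth becomes 1
  Position 25 ')': depth becomes 0
Maximum depth reached: 6

6


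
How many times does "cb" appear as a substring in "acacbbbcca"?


Searching for "cb" in "acacbbbcca"
Scanning each position:
  Position 0: "ac" => no
  Position 1: "ca" => no
  Position 2: "ac" => no
  Position 3: "cb" => MATCH
  Position 4: "bb" => no
  Position 5: "bb" => no
  Position 6: "bc" => no
  Position 7: "cc" => no
  Position 8: "ca" => no
Total occurrences: 1

1


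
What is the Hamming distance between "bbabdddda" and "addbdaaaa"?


Comparing "bbabdddda" and "addbdaaaa" position by position:
  Position 0: 'b' vs 'a' => differ
  Position 1: 'b' vs 'd' => differ
  Position 2: 'a' vs 'd' => differ
  Position 3: 'b' vs 'b' => same
  Position 4: 'd' vs 'd' => same
  Position 5: 'd' vs 'a' => differ
  Position 6: 'd' vs 'a' => differ
  Position 7: 'd' vs 'a' => differ
  Position 8: 'a' vs 'a' => same
Total differences (Hamming distance): 6

6


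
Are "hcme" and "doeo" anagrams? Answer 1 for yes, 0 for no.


Strings: "hcme", "doeo"
Sorted first:  cehm
Sorted second: deoo
Differ at position 0: 'c' vs 'd' => not anagrams

0


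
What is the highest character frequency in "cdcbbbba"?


Input: cdcbbbba
Character counts:
  'a': 1
  'b': 4
  'c': 2
  'd': 1
Maximum frequency: 4

4


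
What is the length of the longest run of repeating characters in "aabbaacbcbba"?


Input: "aabbaacbcbba"
Scanning for longest run:
  Position 1 ('a'): continues run of 'a', length=2
  Position 2 ('b'): new char, reset run to 1
  Position 3 ('b'): continues run of 'b', length=2
  Position 4 ('a'): new char, reset run to 1
  Position 5 ('a'): continues run of 'a', length=2
  Position 6 ('c'): new char, reset run to 1
  Position 7 ('b'): new char, reset run to 1
  Position 8 ('c'): new char, reset run to 1
  Position 9 ('b'): new char, reset run to 1
  Position 10 ('b'): continues run of 'b', length=2
  Position 11 ('a'): new char, reset run to 1
Longest run: 'a' with length 2

2


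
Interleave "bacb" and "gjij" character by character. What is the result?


Interleaving "bacb" and "gjij":
  Position 0: 'b' from first, 'g' from second => "bg"
  Position 1: 'a' from first, 'j' from second => "aj"
  Position 2: 'c' from first, 'i' from second => "ci"
  Position 3: 'b' from first, 'j' from second => "bj"
Result: bgajcibj

bgajcibj


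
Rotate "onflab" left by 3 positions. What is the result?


Input: "onflab", rotate left by 3
First 3 characters: "onf"
Remaining characters: "lab"
Concatenate remaining + first: "lab" + "onf" = "labonf"

labonf


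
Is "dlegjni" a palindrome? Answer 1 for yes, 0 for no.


Input: dlegjni
Reversed: injgeld
  Compare pos 0 ('d') with pos 6 ('i'): MISMATCH
  Compare pos 1 ('l') with pos 5 ('n'): MISMATCH
  Compare pos 2 ('e') with pos 4 ('j'): MISMATCH
Result: not a palindrome

0


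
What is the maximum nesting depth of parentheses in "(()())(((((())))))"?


Input: "(()())(((((())))))"
Tracking depth:
  Position 0 '(': depth becomes 1
  Position 1 '(': depth becomes 2
  Position 2 ')': depth becomes 1
  Position 3 '(': depth becomes 2
  Position 4 ')': depth becomes 1
  Position 5 ')': depth becomes 0
  Position 6 '(': depth becomes 1
  Position 7 '(': depth becomes 2
  Position 8 '(': depth becomes 3
  Position 9 '(': depth becomes 4
  Position 10 '(': depth becomes 5
  Position 11 '(': depth becomes 6
  Position 12 ')': depth becomes 5
  Position 13 ')': depth becomes 4
  Position 14 ')': depth becomes 3
  Position 15 ')': depth becomes 2
  Position 16 ')': depth becomes 1
  Position 17 ')': depth becomes 0
Maximum depth reached: 6

6


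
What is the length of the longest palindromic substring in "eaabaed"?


Input: "eaabaed"
Checking substrings for palindromes:
  [2:5] "aba" (len 3) => palindrome
  [1:3] "aa" (len 2) => palindrome
Longest palindromic substring: "aba" with length 3

3


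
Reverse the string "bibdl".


Input: bibdl
Reading characters right to left:
  Position 4: 'l'
  Position 3: 'd'
  Position 2: 'b'
  Position 1: 'i'
  Position 0: 'b'
Reversed: ldbib

ldbib


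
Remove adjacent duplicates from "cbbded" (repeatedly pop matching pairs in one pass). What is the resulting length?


Input: cbbded
Stack-based adjacent duplicate removal:
  Read 'c': push. Stack: c
  Read 'b': push. Stack: cb
  Read 'b': matches stack top 'b' => pop. Stack: c
  Read 'd': push. Stack: cd
  Read 'e': push. Stack: cde
  Read 'd': push. Stack: cded
Final stack: "cded" (length 4)

4


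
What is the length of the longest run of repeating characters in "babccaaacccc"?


Input: "babccaaacccc"
Scanning for longest run:
  Position 1 ('a'): new char, reset run to 1
  Position 2 ('b'): new char, reset run to 1
  Position 3 ('c'): new char, reset run to 1
  Position 4 ('c'): continues run of 'c', length=2
  Position 5 ('a'): new char, reset run to 1
  Position 6 ('a'): continues run of 'a', length=2
  Position 7 ('a'): continues run of 'a', length=3
  Position 8 ('c'): new char, reset run to 1
  Position 9 ('c'): continues run of 'c', length=2
  Position 10 ('c'): continues run of 'c', length=3
  Position 11 ('c'): continues run of 'c', length=4
Longest run: 'c' with length 4

4


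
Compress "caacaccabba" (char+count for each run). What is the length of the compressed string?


Input: caacaccabba
Runs:
  'c' x 1 => "c1"
  'a' x 2 => "a2"
  'c' x 1 => "c1"
  'a' x 1 => "a1"
  'c' x 2 => "c2"
  'a' x 1 => "a1"
  'b' x 2 => "b2"
  'a' x 1 => "a1"
Compressed: "c1a2c1a1c2a1b2a1"
Compressed length: 16

16


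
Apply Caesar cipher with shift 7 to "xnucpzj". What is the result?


Caesar cipher: shift "xnucpzj" by 7
  'x' (pos 23) + 7 = pos 4 = 'e'
  'n' (pos 13) + 7 = pos 20 = 'u'
  'u' (pos 20) + 7 = pos 1 = 'b'
  'c' (pos 2) + 7 = pos 9 = 'j'
  'p' (pos 15) + 7 = pos 22 = 'w'
  'z' (pos 25) + 7 = pos 6 = 'g'
  'j' (pos 9) + 7 = pos 16 = 'q'
Result: eubjwgq

eubjwgq


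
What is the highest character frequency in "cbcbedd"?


Input: cbcbedd
Character counts:
  'b': 2
  'c': 2
  'd': 2
  'e': 1
Maximum frequency: 2

2


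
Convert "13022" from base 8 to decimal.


Input: "13022" in base 8
Positional expansion:
  Digit '1' (value 1) x 8^4 = 4096
  Digit '3' (value 3) x 8^3 = 1536
  Digit '0' (value 0) x 8^2 = 0
  Digit '2' (value 2) x 8^1 = 16
  Digit '2' (value 2) x 8^0 = 2
Sum = 5650

5650


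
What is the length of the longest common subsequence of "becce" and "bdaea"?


LCS of "becce" and "bdaea"
DP table:
           b    d    a    e    a
      0    0    0    0    0    0
  b   0    1    1    1    1    1
  e   0    1    1    1    2    2
  c   0    1    1    1    2    2
  c   0    1    1    1    2    2
  e   0    1    1    1    2    2
LCS length = dp[5][5] = 2

2


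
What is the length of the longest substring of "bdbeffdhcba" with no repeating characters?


Input: "bdbeffdhcba"
Sliding window (track last position of each char):
  Position 0 ('b'): window [0,0] length 1 -- new best
  Position 1 ('d'): window [0,1] length 2 -- new best
  Position 2 ('b'): repeat (last at 0), move window start to 1
  Position 2 ('b'): window [1,2] length 2
  Position 3 ('e'): window [1,3] length 3 -- new best
  Position 4 ('f'): window [1,4] length 4 -- new best
  Position 5 ('f'): repeat (last at 4), move window start to 5
  Position 5 ('f'): window [5,5] length 1
  Position 6 ('d'): window [5,6] length 2
  Position 7 ('h'): window [5,7] length 3
  Position 8 ('c'): window [5,8] length 4
  Position 9 ('b'): window [5,9] length 5 -- new best
  Position 10 ('a'): window [5,10] length 6 -- new best
Longest substring with no repeats: "fdhcba" with length 6

6


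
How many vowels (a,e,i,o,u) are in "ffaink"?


Input: ffaink
Checking each character:
  'f' at position 0: consonant
  'f' at position 1: consonant
  'a' at position 2: vowel (running total: 1)
  'i' at position 3: vowel (running total: 2)
  'n' at position 4: consonant
  'k' at position 5: consonant
Total vowels: 2

2


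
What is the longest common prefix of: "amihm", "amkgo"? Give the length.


Words: amihm, amkgo
  Position 0: all 'a' => match
  Position 1: all 'm' => match
  Position 2: ('i', 'k') => mismatch, stop
LCP = "am" (length 2)

2


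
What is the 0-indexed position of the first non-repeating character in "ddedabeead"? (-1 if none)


Input: ddedabeead
Character frequencies:
  'a': 2
  'b': 1
  'd': 4
  'e': 3
Scanning left to right for freq == 1:
  Position 0 ('d'): freq=4, skip
  Position 1 ('d'): freq=4, skip
  Position 2 ('e'): freq=3, skip
  Position 3 ('d'): freq=4, skip
  Position 4 ('a'): freq=2, skip
  Position 5 ('b'): unique! => answer = 5

5


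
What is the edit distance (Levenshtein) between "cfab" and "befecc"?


Computing edit distance: "cfab" -> "befecc"
DP table:
           b    e    f    e    c    c
      0    1    2    3    4    5    6
  c   1    1    2    3    4    4    5
  f   2    2    2    2    3    4    5
  a   3    3    3    3    3    4    5
  b   4    3    4    4    4    4    5
Edit distance = dp[4][6] = 5

5


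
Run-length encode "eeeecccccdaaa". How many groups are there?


Input: eeeecccccdaaa
Scanning for consecutive runs:
  Group 1: 'e' x 4 (positions 0-3)
  Group 2: 'c' x 5 (positions 4-8)
  Group 3: 'd' x 1 (positions 9-9)
  Group 4: 'a' x 3 (positions 10-12)
Total groups: 4

4


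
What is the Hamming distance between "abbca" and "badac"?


Comparing "abbca" and "badac" position by position:
  Position 0: 'a' vs 'b' => differ
  Position 1: 'b' vs 'a' => differ
  Position 2: 'b' vs 'd' => differ
  Position 3: 'c' vs 'a' => differ
  Position 4: 'a' vs 'c' => differ
Total differences (Hamming distance): 5

5


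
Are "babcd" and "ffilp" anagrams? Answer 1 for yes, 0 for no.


Strings: "babcd", "ffilp"
Sorted first:  abbcd
Sorted second: ffilp
Differ at position 0: 'a' vs 'f' => not anagrams

0


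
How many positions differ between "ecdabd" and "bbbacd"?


Comparing "ecdabd" and "bbbacd" position by position:
  Position 0: 'e' vs 'b' => DIFFER
  Position 1: 'c' vs 'b' => DIFFER
  Position 2: 'd' vs 'b' => DIFFER
  Position 3: 'a' vs 'a' => same
  Position 4: 'b' vs 'c' => DIFFER
  Position 5: 'd' vs 'd' => same
Positions that differ: 4

4


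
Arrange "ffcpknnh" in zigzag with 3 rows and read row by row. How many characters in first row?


Zigzag "ffcpknnh" into 3 rows:
Placing characters:
  'f' => row 0
  'f' => row 1
  'c' => row 2
  'p' => row 1
  'k' => row 0
  'n' => row 1
  'n' => row 2
  'h' => row 1
Rows:
  Row 0: "fk"
  Row 1: "fpnh"
  Row 2: "cn"
First row length: 2

2


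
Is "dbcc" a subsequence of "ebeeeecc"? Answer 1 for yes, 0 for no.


Check if "dbcc" is a subsequence of "ebeeeecc"
Greedy scan:
  Position 0 ('e'): no match needed
  Position 1 ('b'): no match needed
  Position 2 ('e'): no match needed
  Position 3 ('e'): no match needed
  Position 4 ('e'): no match needed
  Position 5 ('e'): no match needed
  Position 6 ('c'): no match needed
  Position 7 ('c'): no match needed
Only matched 0/4 characters => not a subsequence

0


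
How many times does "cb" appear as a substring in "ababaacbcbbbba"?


Searching for "cb" in "ababaacbcbbbba"
Scanning each position:
  Position 0: "ab" => no
  Position 1: "ba" => no
  Position 2: "ab" => no
  Position 3: "ba" => no
  Position 4: "aa" => no
  Position 5: "ac" => no
  Position 6: "cb" => MATCH
  Position 7: "bc" => no
  Position 8: "cb" => MATCH
  Position 9: "bb" => no
  Position 10: "bb" => no
  Position 11: "bb" => no
  Position 12: "ba" => no
Total occurrences: 2

2


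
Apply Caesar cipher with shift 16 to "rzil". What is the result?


Caesar cipher: shift "rzil" by 16
  'r' (pos 17) + 16 = pos 7 = 'h'
  'z' (pos 25) + 16 = pos 15 = 'p'
  'i' (pos 8) + 16 = pos 24 = 'y'
  'l' (pos 11) + 16 = pos 1 = 'b'
Result: hpyb

hpyb


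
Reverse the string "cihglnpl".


Input: cihglnpl
Reading characters right to left:
  Position 7: 'l'
  Position 6: 'p'
  Position 5: 'n'
  Position 4: 'l'
  Position 3: 'g'
  Position 2: 'h'
  Position 1: 'i'
  Position 0: 'c'
Reversed: lpnlghic

lpnlghic


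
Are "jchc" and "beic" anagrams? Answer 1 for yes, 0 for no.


Strings: "jchc", "beic"
Sorted first:  cchj
Sorted second: bcei
Differ at position 0: 'c' vs 'b' => not anagrams

0


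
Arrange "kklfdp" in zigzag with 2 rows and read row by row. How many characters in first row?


Zigzag "kklfdp" into 2 rows:
Placing characters:
  'k' => row 0
  'k' => row 1
  'l' => row 0
  'f' => row 1
  'd' => row 0
  'p' => row 1
Rows:
  Row 0: "kld"
  Row 1: "kfp"
First row length: 3

3


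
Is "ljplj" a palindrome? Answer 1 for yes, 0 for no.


Input: ljplj
Reversed: jlpjl
  Compare pos 0 ('l') with pos 4 ('j'): MISMATCH
  Compare pos 1 ('j') with pos 3 ('l'): MISMATCH
Result: not a palindrome

0


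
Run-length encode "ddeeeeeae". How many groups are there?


Input: ddeeeeeae
Scanning for consecutive runs:
  Group 1: 'd' x 2 (positions 0-1)
  Group 2: 'e' x 5 (positions 2-6)
  Group 3: 'a' x 1 (positions 7-7)
  Group 4: 'e' x 1 (positions 8-8)
Total groups: 4

4


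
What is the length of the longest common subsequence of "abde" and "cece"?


LCS of "abde" and "cece"
DP table:
           c    e    c    e
      0    0    0    0    0
  a   0    0    0    0    0
  b   0    0    0    0    0
  d   0    0    0    0    0
  e   0    0    1    1    1
LCS length = dp[4][4] = 1

1


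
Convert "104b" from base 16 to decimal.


Input: "104b" in base 16
Positional expansion:
  Digit '1' (value 1) x 16^3 = 4096
  Digit '0' (value 0) x 16^2 = 0
  Digit '4' (value 4) x 16^1 = 64
  Digit 'b' (value 11) x 16^0 = 11
Sum = 4171

4171


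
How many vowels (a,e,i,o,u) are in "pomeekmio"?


Input: pomeekmio
Checking each character:
  'p' at position 0: consonant
  'o' at position 1: vowel (running total: 1)
  'm' at position 2: consonant
  'e' at position 3: vowel (running total: 2)
  'e' at position 4: vowel (running total: 3)
  'k' at position 5: consonant
  'm' at position 6: consonant
  'i' at position 7: vowel (running total: 4)
  'o' at position 8: vowel (running total: 5)
Total vowels: 5

5


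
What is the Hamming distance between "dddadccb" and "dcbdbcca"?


Comparing "dddadccb" and "dcbdbcca" position by position:
  Position 0: 'd' vs 'd' => same
  Position 1: 'd' vs 'c' => differ
  Position 2: 'd' vs 'b' => differ
  Position 3: 'a' vs 'd' => differ
  Position 4: 'd' vs 'b' => differ
  Position 5: 'c' vs 'c' => same
  Position 6: 'c' vs 'c' => same
  Position 7: 'b' vs 'a' => differ
Total differences (Hamming distance): 5

5


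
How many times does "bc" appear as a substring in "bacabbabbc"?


Searching for "bc" in "bacabbabbc"
Scanning each position:
  Position 0: "ba" => no
  Position 1: "ac" => no
  Position 2: "ca" => no
  Position 3: "ab" => no
  Position 4: "bb" => no
  Position 5: "ba" => no
  Position 6: "ab" => no
  Position 7: "bb" => no
  Position 8: "bc" => MATCH
Total occurrences: 1

1


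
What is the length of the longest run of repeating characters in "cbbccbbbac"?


Input: "cbbccbbbac"
Scanning for longest run:
  Position 1 ('b'): new char, reset run to 1
  Position 2 ('b'): continues run of 'b', length=2
  Position 3 ('c'): new char, reset run to 1
  Position 4 ('c'): continues run of 'c', length=2
  Position 5 ('b'): new char, reset run to 1
  Position 6 ('b'): continues run of 'b', length=2
  Position 7 ('b'): continues run of 'b', length=3
  Position 8 ('a'): new char, reset run to 1
  Position 9 ('c'): new char, reset run to 1
Longest run: 'b' with length 3

3


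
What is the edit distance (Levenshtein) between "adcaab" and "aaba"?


Computing edit distance: "adcaab" -> "aaba"
DP table:
           a    a    b    a
      0    1    2    3    4
  a   1    0    1    2    3
  d   2    1    1    2    3
  c   3    2    2    2    3
  a   4    3    2    3    2
  a   5    4    3    3    3
  b   6    5    4    3    4
Edit distance = dp[6][4] = 4

4


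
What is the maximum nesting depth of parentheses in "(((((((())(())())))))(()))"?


Input: "(((((((())(())())))))(()))"
Tracking depth:
  Position 0 '(': depth becomes 1
  Position 1 '(': depth becomes 2
  Position 2 '(': depth becomes 3
  Position 3 '(': depth becomes 4
  Position 4 '(': depth becomes 5
  Position 5 '(': depth becomes 6
  Position 6 '(': depth becomes 7
  Position 7 '(': depth becomes 8
  Position 8 ')': depth becomes 7
  Position 9 ')': depth becomes 6
  Position 10 '(': depth becomes 7
  Position 11 '(': depth becomes 8
  Position 12 ')': depth becomes 7
  Position 13 ')': depth becomes 6
  Position 14 '(': depth becomes 7
  Position 15 ')': depth becomes 6
  Position 16 ')': depth becomes 5
  Position 17 ')': depth becomes 4
  Position 18 ')': depth becomes 3
  Position 19 ')': depth becomes 2
  Position 20 ')': depth becomes 1
  Position 21 '(': depth becomes 2
  Position 22 '(': depth becomes 3
  Position 23 ')': depth becomes 2
  Position 24 ')': depth becomes 1
  Position 25 ')': depth becomes 0
Maximum depth reached: 8

8


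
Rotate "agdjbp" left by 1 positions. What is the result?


Input: "agdjbp", rotate left by 1
First 1 characters: "a"
Remaining characters: "gdjbp"
Concatenate remaining + first: "gdjbp" + "a" = "gdjbpa"

gdjbpa


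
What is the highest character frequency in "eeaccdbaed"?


Input: eeaccdbaed
Character counts:
  'a': 2
  'b': 1
  'c': 2
  'd': 2
  'e': 3
Maximum frequency: 3

3


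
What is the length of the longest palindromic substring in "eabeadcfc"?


Input: "eabeadcfc"
Checking substrings for palindromes:
  [6:9] "cfc" (len 3) => palindrome
Longest palindromic substring: "cfc" with length 3

3


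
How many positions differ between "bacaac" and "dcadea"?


Comparing "bacaac" and "dcadea" position by position:
  Position 0: 'b' vs 'd' => DIFFER
  Position 1: 'a' vs 'c' => DIFFER
  Position 2: 'c' vs 'a' => DIFFER
  Position 3: 'a' vs 'd' => DIFFER
  Position 4: 'a' vs 'e' => DIFFER
  Position 5: 'c' vs 'a' => DIFFER
Positions that differ: 6

6


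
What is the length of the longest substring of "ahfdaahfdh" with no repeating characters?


Input: "ahfdaahfdh"
Sliding window (track last position of each char):
  Position 0 ('a'): window [0,0] length 1 -- new best
  Position 1 ('h'): window [0,1] length 2 -- new best
  Position 2 ('f'): window [0,2] length 3 -- new best
  Position 3 ('d'): window [0,3] length 4 -- new best
  Position 4 ('a'): repeat (last at 0), move window start to 1
  Position 4 ('a'): window [1,4] length 4
  Position 5 ('a'): repeat (last at 4), move window start to 5
  Position 5 ('a'): window [5,5] length 1
  Position 6 ('h'): window [5,6] length 2
  Position 7 ('f'): window [5,7] length 3
  Position 8 ('d'): window [5,8] length 4
  Position 9 ('h'): repeat (last at 6), move window start to 7
  Position 9 ('h'): window [7,9] length 3
Longest substring with no repeats: "ahfd" with length 4

4


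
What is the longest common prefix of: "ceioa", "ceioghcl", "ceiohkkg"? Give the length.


Words: ceioa, ceioghcl, ceiohkkg
  Position 0: all 'c' => match
  Position 1: all 'e' => match
  Position 2: all 'i' => match
  Position 3: all 'o' => match
  Position 4: ('a', 'g', 'h') => mismatch, stop
LCP = "ceio" (length 4)

4


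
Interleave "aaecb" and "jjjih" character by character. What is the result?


Interleaving "aaecb" and "jjjih":
  Position 0: 'a' from first, 'j' from second => "aj"
  Position 1: 'a' from first, 'j' from second => "aj"
  Position 2: 'e' from first, 'j' from second => "ej"
  Position 3: 'c' from first, 'i' from second => "ci"
  Position 4: 'b' from first, 'h' from second => "bh"
Result: ajajejcibh

ajajejcibh


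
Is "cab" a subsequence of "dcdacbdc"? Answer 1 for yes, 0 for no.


Check if "cab" is a subsequence of "dcdacbdc"
Greedy scan:
  Position 0 ('d'): no match needed
  Position 1 ('c'): matches sub[0] = 'c'
  Position 2 ('d'): no match needed
  Position 3 ('a'): matches sub[1] = 'a'
  Position 4 ('c'): no match needed
  Position 5 ('b'): matches sub[2] = 'b'
  Position 6 ('d'): no match needed
  Position 7 ('c'): no match needed
All 3 characters matched => is a subsequence

1


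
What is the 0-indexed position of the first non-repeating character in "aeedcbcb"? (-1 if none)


Input: aeedcbcb
Character frequencies:
  'a': 1
  'b': 2
  'c': 2
  'd': 1
  'e': 2
Scanning left to right for freq == 1:
  Position 0 ('a'): unique! => answer = 0

0


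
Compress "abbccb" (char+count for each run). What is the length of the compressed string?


Input: abbccb
Runs:
  'a' x 1 => "a1"
  'b' x 2 => "b2"
  'c' x 2 => "c2"
  'b' x 1 => "b1"
Compressed: "a1b2c2b1"
Compressed length: 8

8


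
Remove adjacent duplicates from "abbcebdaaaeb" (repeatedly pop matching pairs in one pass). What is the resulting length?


Input: abbcebdaaaeb
Stack-based adjacent duplicate removal:
  Read 'a': push. Stack: a
  Read 'b': push. Stack: ab
  Read 'b': matches stack top 'b' => pop. Stack: a
  Read 'c': push. Stack: ac
  Read 'e': push. Stack: ace
  Read 'b': push. Stack: aceb
  Read 'd': push. Stack: acebd
  Read 'a': push. Stack: acebda
  Read 'a': matches stack top 'a' => pop. Stack: acebd
  Read 'a': push. Stack: acebda
  Read 'e': push. Stack: acebdae
  Read 'b': push. Stack: acebdaeb
Final stack: "acebdaeb" (length 8)

8


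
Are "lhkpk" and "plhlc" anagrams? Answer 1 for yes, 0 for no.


Strings: "lhkpk", "plhlc"
Sorted first:  hkklp
Sorted second: chllp
Differ at position 0: 'h' vs 'c' => not anagrams

0


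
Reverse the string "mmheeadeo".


Input: mmheeadeo
Reading characters right to left:
  Position 8: 'o'
  Position 7: 'e'
  Position 6: 'd'
  Position 5: 'a'
  Position 4: 'e'
  Position 3: 'e'
  Position 2: 'h'
  Position 1: 'm'
  Position 0: 'm'
Reversed: oedaeehmm

oedaeehmm


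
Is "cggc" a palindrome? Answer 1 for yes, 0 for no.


Input: cggc
Reversed: cggc
  Compare pos 0 ('c') with pos 3 ('c'): match
  Compare pos 1 ('g') with pos 2 ('g'): match
Result: palindrome

1


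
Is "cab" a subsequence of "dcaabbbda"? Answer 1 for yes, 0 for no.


Check if "cab" is a subsequence of "dcaabbbda"
Greedy scan:
  Position 0 ('d'): no match needed
  Position 1 ('c'): matches sub[0] = 'c'
  Position 2 ('a'): matches sub[1] = 'a'
  Position 3 ('a'): no match needed
  Position 4 ('b'): matches sub[2] = 'b'
  Position 5 ('b'): no match needed
  Position 6 ('b'): no match needed
  Position 7 ('d'): no match needed
  Position 8 ('a'): no match needed
All 3 characters matched => is a subsequence

1


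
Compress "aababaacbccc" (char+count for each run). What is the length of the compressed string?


Input: aababaacbccc
Runs:
  'a' x 2 => "a2"
  'b' x 1 => "b1"
  'a' x 1 => "a1"
  'b' x 1 => "b1"
  'a' x 2 => "a2"
  'c' x 1 => "c1"
  'b' x 1 => "b1"
  'c' x 3 => "c3"
Compressed: "a2b1a1b1a2c1b1c3"
Compressed length: 16

16


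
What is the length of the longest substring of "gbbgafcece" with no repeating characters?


Input: "gbbgafcece"
Sliding window (track last position of each char):
  Position 0 ('g'): window [0,0] length 1 -- new best
  Position 1 ('b'): window [0,1] length 2 -- new best
  Position 2 ('b'): repeat (last at 1), move window start to 2
  Position 2 ('b'): window [2,2] length 1
  Position 3 ('g'): window [2,3] length 2
  Position 4 ('a'): window [2,4] length 3 -- new best
  Position 5 ('f'): window [2,5] length 4 -- new best
  Position 6 ('c'): window [2,6] length 5 -- new best
  Position 7 ('e'): window [2,7] length 6 -- new best
  Position 8 ('c'): repeat (last at 6), move window start to 7
  Position 8 ('c'): window [7,8] length 2
  Position 9 ('e'): repeat (last at 7), move window start to 8
  Position 9 ('e'): window [8,9] length 2
Longest substring with no repeats: "bgafce" with length 6

6


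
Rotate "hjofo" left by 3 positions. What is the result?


Input: "hjofo", rotate left by 3
First 3 characters: "hjo"
Remaining characters: "fo"
Concatenate remaining + first: "fo" + "hjo" = "fohjo"

fohjo


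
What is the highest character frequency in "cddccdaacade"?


Input: cddccdaacade
Character counts:
  'a': 3
  'c': 4
  'd': 4
  'e': 1
Maximum frequency: 4

4


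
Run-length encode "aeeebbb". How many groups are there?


Input: aeeebbb
Scanning for consecutive runs:
  Group 1: 'a' x 1 (positions 0-0)
  Group 2: 'e' x 3 (positions 1-3)
  Group 3: 'b' x 3 (positions 4-6)
Total groups: 3

3


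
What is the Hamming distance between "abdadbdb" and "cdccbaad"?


Comparing "abdadbdb" and "cdccbaad" position by position:
  Position 0: 'a' vs 'c' => differ
  Position 1: 'b' vs 'd' => differ
  Position 2: 'd' vs 'c' => differ
  Position 3: 'a' vs 'c' => differ
  Position 4: 'd' vs 'b' => differ
  Position 5: 'b' vs 'a' => differ
  Position 6: 'd' vs 'a' => differ
  Position 7: 'b' vs 'd' => differ
Total differences (Hamming distance): 8

8


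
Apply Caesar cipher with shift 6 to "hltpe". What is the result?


Caesar cipher: shift "hltpe" by 6
  'h' (pos 7) + 6 = pos 13 = 'n'
  'l' (pos 11) + 6 = pos 17 = 'r'
  't' (pos 19) + 6 = pos 25 = 'z'
  'p' (pos 15) + 6 = pos 21 = 'v'
  'e' (pos 4) + 6 = pos 10 = 'k'
Result: nrzvk

nrzvk


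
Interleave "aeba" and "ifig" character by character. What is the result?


Interleaving "aeba" and "ifig":
  Position 0: 'a' from first, 'i' from second => "ai"
  Position 1: 'e' from first, 'f' from second => "ef"
  Position 2: 'b' from first, 'i' from second => "bi"
  Position 3: 'a' from first, 'g' from second => "ag"
Result: aiefbiag

aiefbiag


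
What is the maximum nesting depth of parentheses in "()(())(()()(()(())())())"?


Input: "()(())(()()(()(())())())"
Tracking depth:
  Position 0 '(': depth becomes 1
  Position 1 ')': depth becomes 0
  Position 2 '(': depth becomes 1
  Position 3 '(': depth becomes 2
  Position 4 ')': depth becomes 1
  Position 5 ')': depth becomes 0
  Position 6 '(': depth becomes 1
  Position 7 '(': depth becomes 2
  Position 8 ')': depth becomes 1
  Position 9 '(': depth becomes 2
  Position 10 ')': depth becomes 1
  Position 11 '(': depth becomes 2
  Position 12 '(': depth becomes 3
  Position 13 ')': depth becomes 2
  Position 14 '(': depth becomes 3
  Position 15 '(': depth becomes 4
  Position 16 ')': depth becomes 3
  Position 17 ')': depth becomes 2
  Position 18 '(': depth becomes 3
  Position 19 ')': depth becomes 2
  Position 20 ')': depth becomes 1
  Position 21 '(': depth becomes 2
  Position 22 ')': depth becomes 1
  Position 23 ')': depth becomes 0
Maximum depth reached: 4

4


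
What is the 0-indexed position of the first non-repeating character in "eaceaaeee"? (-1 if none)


Input: eaceaaeee
Character frequencies:
  'a': 3
  'c': 1
  'e': 5
Scanning left to right for freq == 1:
  Position 0 ('e'): freq=5, skip
  Position 1 ('a'): freq=3, skip
  Position 2 ('c'): unique! => answer = 2

2


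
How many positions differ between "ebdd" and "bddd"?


Comparing "ebdd" and "bddd" position by position:
  Position 0: 'e' vs 'b' => DIFFER
  Position 1: 'b' vs 'd' => DIFFER
  Position 2: 'd' vs 'd' => same
  Position 3: 'd' vs 'd' => same
Positions that differ: 2

2


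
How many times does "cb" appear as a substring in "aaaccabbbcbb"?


Searching for "cb" in "aaaccabbbcbb"
Scanning each position:
  Position 0: "aa" => no
  Position 1: "aa" => no
  Position 2: "ac" => no
  Position 3: "cc" => no
  Position 4: "ca" => no
  Position 5: "ab" => no
  Position 6: "bb" => no
  Position 7: "bb" => no
  Position 8: "bc" => no
  Position 9: "cb" => MATCH
  Position 10: "bb" => no
Total occurrences: 1

1


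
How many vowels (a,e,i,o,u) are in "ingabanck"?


Input: ingabanck
Checking each character:
  'i' at position 0: vowel (running total: 1)
  'n' at position 1: consonant
  'g' at position 2: consonant
  'a' at position 3: vowel (running total: 2)
  'b' at position 4: consonant
  'a' at position 5: vowel (running total: 3)
  'n' at position 6: consonant
  'c' at position 7: consonant
  'k' at position 8: consonant
Total vowels: 3

3


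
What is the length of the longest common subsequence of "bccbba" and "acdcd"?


LCS of "bccbba" and "acdcd"
DP table:
           a    c    d    c    d
      0    0    0    0    0    0
  b   0    0    0    0    0    0
  c   0    0    1    1    1    1
  c   0    0    1    1    2    2
  b   0    0    1    1    2    2
  b   0    0    1    1    2    2
  a   0    1    1    1    2    2
LCS length = dp[6][5] = 2

2


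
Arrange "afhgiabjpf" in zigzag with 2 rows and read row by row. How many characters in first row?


Zigzag "afhgiabjpf" into 2 rows:
Placing characters:
  'a' => row 0
  'f' => row 1
  'h' => row 0
  'g' => row 1
  'i' => row 0
  'a' => row 1
  'b' => row 0
  'j' => row 1
  'p' => row 0
  'f' => row 1
Rows:
  Row 0: "ahibp"
  Row 1: "fgajf"
First row length: 5

5


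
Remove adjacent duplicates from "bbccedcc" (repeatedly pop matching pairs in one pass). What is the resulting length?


Input: bbccedcc
Stack-based adjacent duplicate removal:
  Read 'b': push. Stack: b
  Read 'b': matches stack top 'b' => pop. Stack: (empty)
  Read 'c': push. Stack: c
  Read 'c': matches stack top 'c' => pop. Stack: (empty)
  Read 'e': push. Stack: e
  Read 'd': push. Stack: ed
  Read 'c': push. Stack: edc
  Read 'c': matches stack top 'c' => pop. Stack: ed
Final stack: "ed" (length 2)

2


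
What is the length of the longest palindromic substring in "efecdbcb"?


Input: "efecdbcb"
Checking substrings for palindromes:
  [0:3] "efe" (len 3) => palindrome
  [5:8] "bcb" (len 3) => palindrome
Longest palindromic substring: "efe" with length 3

3


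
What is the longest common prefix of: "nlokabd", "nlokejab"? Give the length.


Words: nlokabd, nlokejab
  Position 0: all 'n' => match
  Position 1: all 'l' => match
  Position 2: all 'o' => match
  Position 3: all 'k' => match
  Position 4: ('a', 'e') => mismatch, stop
LCP = "nlok" (length 4)

4


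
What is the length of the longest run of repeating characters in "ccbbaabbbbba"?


Input: "ccbbaabbbbba"
Scanning for longest run:
  Position 1 ('c'): continues run of 'c', length=2
  Position 2 ('b'): new char, reset run to 1
  Position 3 ('b'): continues run of 'b', length=2
  Position 4 ('a'): new char, reset run to 1
  Position 5 ('a'): continues run of 'a', length=2
  Position 6 ('b'): new char, reset run to 1
  Position 7 ('b'): continues run of 'b', length=2
  Position 8 ('b'): continues run of 'b', length=3
  Position 9 ('b'): continues run of 'b', length=4
  Position 10 ('b'): continues run of 'b', length=5
  Position 11 ('a'): new char, reset run to 1
Longest run: 'b' with length 5

5


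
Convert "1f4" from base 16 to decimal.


Input: "1f4" in base 16
Positional expansion:
  Digit '1' (value 1) x 16^2 = 256
  Digit 'f' (value 15) x 16^1 = 240
  Digit '4' (value 4) x 16^0 = 4
Sum = 500

500


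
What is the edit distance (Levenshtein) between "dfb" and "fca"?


Computing edit distance: "dfb" -> "fca"
DP table:
           f    c    a
      0    1    2    3
  d   1    1    2    3
  f   2    1    2    3
  b   3    2    2    3
Edit distance = dp[3][3] = 3

3


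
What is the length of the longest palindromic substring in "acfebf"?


Input: "acfebf"
Checking substrings for palindromes:
  No multi-char palindromic substrings found
Longest palindromic substring: "a" with length 1

1


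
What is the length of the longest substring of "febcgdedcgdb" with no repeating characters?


Input: "febcgdedcgdb"
Sliding window (track last position of each char):
  Position 0 ('f'): window [0,0] length 1 -- new best
  Position 1 ('e'): window [0,1] length 2 -- new best
  Position 2 ('b'): window [0,2] length 3 -- new best
  Position 3 ('c'): window [0,3] length 4 -- new best
  Position 4 ('g'): window [0,4] length 5 -- new best
  Position 5 ('d'): window [0,5] length 6 -- new best
  Position 6 ('e'): repeat (last at 1), move window start to 2
  Position 6 ('e'): window [2,6] length 5
  Position 7 ('d'): repeat (last at 5), move window start to 6
  Position 7 ('d'): window [6,7] length 2
  Position 8 ('c'): window [6,8] length 3
  Position 9 ('g'): window [6,9] length 4
  Position 10 ('d'): repeat (last at 7), move window start to 8
  Position 10 ('d'): window [8,10] length 3
  Position 11 ('b'): window [8,11] length 4
Longest substring with no repeats: "febcgd" with length 6

6


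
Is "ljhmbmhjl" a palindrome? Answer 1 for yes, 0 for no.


Input: ljhmbmhjl
Reversed: ljhmbmhjl
  Compare pos 0 ('l') with pos 8 ('l'): match
  Compare pos 1 ('j') with pos 7 ('j'): match
  Compare pos 2 ('h') with pos 6 ('h'): match
  Compare pos 3 ('m') with pos 5 ('m'): match
Result: palindrome

1


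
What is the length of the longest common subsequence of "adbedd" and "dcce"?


LCS of "adbedd" and "dcce"
DP table:
           d    c    c    e
      0    0    0    0    0
  a   0    0    0    0    0
  d   0    1    1    1    1
  b   0    1    1    1    1
  e   0    1    1    1    2
  d   0    1    1    1    2
  d   0    1    1    1    2
LCS length = dp[6][4] = 2

2


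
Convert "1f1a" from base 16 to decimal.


Input: "1f1a" in base 16
Positional expansion:
  Digit '1' (value 1) x 16^3 = 4096
  Digit 'f' (value 15) x 16^2 = 3840
  Digit '1' (value 1) x 16^1 = 16
  Digit 'a' (value 10) x 16^0 = 10
Sum = 7962

7962


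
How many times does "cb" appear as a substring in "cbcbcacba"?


Searching for "cb" in "cbcbcacba"
Scanning each position:
  Position 0: "cb" => MATCH
  Position 1: "bc" => no
  Position 2: "cb" => MATCH
  Position 3: "bc" => no
  Position 4: "ca" => no
  Position 5: "ac" => no
  Position 6: "cb" => MATCH
  Position 7: "ba" => no
Total occurrences: 3

3


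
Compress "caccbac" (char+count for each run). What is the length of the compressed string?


Input: caccbac
Runs:
  'c' x 1 => "c1"
  'a' x 1 => "a1"
  'c' x 2 => "c2"
  'b' x 1 => "b1"
  'a' x 1 => "a1"
  'c' x 1 => "c1"
Compressed: "c1a1c2b1a1c1"
Compressed length: 12

12


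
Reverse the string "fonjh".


Input: fonjh
Reading characters right to left:
  Position 4: 'h'
  Position 3: 'j'
  Position 2: 'n'
  Position 1: 'o'
  Position 0: 'f'
Reversed: hjnof

hjnof


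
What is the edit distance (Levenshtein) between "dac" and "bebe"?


Computing edit distance: "dac" -> "bebe"
DP table:
           b    e    b    e
      0    1    2    3    4
  d   1    1    2    3    4
  a   2    2    2    3    4
  c   3    3    3    3    4
Edit distance = dp[3][4] = 4

4
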